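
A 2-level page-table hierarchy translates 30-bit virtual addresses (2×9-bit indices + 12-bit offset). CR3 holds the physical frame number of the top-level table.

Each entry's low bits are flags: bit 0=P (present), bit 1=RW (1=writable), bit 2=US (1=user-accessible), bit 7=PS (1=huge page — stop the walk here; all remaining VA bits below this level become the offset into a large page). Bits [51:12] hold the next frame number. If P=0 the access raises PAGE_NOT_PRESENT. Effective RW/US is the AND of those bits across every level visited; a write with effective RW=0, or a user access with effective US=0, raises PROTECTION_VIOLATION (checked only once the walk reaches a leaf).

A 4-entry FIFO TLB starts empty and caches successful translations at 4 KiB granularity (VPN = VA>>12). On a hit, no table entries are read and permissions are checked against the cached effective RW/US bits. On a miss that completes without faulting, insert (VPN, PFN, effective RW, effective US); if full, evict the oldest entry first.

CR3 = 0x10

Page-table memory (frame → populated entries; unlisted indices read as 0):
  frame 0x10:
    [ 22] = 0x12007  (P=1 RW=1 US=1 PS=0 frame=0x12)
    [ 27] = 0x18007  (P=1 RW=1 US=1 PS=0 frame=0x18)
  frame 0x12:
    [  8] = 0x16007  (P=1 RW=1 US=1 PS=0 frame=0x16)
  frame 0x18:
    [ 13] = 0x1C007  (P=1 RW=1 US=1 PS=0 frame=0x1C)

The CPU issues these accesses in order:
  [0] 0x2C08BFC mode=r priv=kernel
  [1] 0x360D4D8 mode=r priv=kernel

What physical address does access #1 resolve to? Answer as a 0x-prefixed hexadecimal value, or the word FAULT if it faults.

Trace:
#0 VA=0x2C08BFC (r,kernel):
  L0: frame=0x10 idx=22 entry=0x12007 [P=1 RW=1 US=1 PS=0]
  L1: frame=0x12 idx=8 entry=0x16007 [P=1 RW=1 US=1 PS=0]
  → PA=0x16BFC  (2 entries read)
#1 VA=0x360D4D8 (r,kernel):
  L0: frame=0x10 idx=27 entry=0x18007 [P=1 RW=1 US=1 PS=0]
  L1: frame=0x18 idx=13 entry=0x1C007 [P=1 RW=1 US=1 PS=0]
  → PA=0x1C4D8  (2 entries read)

Access #1 PA: 0x1C4D8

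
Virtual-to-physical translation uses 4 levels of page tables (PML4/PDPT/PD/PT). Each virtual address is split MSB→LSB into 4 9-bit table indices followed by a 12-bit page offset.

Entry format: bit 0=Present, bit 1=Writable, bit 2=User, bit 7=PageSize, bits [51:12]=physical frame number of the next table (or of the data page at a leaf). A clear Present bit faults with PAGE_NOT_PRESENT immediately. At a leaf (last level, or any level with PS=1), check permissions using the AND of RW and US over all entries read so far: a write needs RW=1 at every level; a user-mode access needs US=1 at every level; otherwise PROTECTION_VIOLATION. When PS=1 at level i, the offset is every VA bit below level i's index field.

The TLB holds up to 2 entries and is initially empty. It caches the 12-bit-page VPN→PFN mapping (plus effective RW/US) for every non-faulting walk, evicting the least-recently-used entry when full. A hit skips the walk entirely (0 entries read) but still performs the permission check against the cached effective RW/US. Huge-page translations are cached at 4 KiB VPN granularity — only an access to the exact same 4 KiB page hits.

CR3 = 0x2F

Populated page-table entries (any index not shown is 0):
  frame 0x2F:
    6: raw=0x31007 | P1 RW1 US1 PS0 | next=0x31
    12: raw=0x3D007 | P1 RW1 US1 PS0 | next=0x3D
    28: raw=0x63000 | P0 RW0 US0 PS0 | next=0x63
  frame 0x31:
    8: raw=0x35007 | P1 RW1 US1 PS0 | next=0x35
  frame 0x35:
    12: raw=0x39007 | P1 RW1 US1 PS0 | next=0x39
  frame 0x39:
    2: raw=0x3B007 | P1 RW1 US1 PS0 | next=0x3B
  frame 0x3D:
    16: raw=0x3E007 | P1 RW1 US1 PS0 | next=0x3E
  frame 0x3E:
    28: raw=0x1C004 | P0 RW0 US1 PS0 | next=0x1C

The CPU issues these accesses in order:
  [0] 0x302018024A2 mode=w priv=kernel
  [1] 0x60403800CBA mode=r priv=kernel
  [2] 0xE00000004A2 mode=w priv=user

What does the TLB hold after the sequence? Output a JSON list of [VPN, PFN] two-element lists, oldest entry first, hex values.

Per-access translation:
#0 VA=0x302018024A2 (w,kernel):
  lvl0: tbl 0x2F, slot 6 ⇒ 0x31007 (P1/RW1/US1/PS0)
  lvl1: tbl 0x31, slot 8 ⇒ 0x35007 (P1/RW1/US1/PS0)
  lvl2: tbl 0x35, slot 12 ⇒ 0x39007 (P1/RW1/US1/PS0)
  lvl3: tbl 0x39, slot 2 ⇒ 0x3B007 (P1/RW1/US1/PS0)
  → PA=0x3B4A2  (4 entries read)
#1 VA=0x60403800CBA (r,kernel):
  lvl0: tbl 0x2F, slot 12 ⇒ 0x3D007 (P1/RW1/US1/PS0)
  lvl1: tbl 0x3D, slot 16 ⇒ 0x3E007 (P1/RW1/US1/PS0)
  lvl2: tbl 0x3E, slot 28 ⇒ 0x1C004 (P0/RW0/US1/PS0)
  ✗ PAGE_NOT_PRESENT  [3 reads]
#2 VA=0xE00000004A2 (w,user):
  lvl0: tbl 0x2F, slot 28 ⇒ 0x63000 (P0/RW0/US0/PS0)
  ✗ PAGE_NOT_PRESENT  [1 reads]

TLB: [["0x30201802", "0x3B"]]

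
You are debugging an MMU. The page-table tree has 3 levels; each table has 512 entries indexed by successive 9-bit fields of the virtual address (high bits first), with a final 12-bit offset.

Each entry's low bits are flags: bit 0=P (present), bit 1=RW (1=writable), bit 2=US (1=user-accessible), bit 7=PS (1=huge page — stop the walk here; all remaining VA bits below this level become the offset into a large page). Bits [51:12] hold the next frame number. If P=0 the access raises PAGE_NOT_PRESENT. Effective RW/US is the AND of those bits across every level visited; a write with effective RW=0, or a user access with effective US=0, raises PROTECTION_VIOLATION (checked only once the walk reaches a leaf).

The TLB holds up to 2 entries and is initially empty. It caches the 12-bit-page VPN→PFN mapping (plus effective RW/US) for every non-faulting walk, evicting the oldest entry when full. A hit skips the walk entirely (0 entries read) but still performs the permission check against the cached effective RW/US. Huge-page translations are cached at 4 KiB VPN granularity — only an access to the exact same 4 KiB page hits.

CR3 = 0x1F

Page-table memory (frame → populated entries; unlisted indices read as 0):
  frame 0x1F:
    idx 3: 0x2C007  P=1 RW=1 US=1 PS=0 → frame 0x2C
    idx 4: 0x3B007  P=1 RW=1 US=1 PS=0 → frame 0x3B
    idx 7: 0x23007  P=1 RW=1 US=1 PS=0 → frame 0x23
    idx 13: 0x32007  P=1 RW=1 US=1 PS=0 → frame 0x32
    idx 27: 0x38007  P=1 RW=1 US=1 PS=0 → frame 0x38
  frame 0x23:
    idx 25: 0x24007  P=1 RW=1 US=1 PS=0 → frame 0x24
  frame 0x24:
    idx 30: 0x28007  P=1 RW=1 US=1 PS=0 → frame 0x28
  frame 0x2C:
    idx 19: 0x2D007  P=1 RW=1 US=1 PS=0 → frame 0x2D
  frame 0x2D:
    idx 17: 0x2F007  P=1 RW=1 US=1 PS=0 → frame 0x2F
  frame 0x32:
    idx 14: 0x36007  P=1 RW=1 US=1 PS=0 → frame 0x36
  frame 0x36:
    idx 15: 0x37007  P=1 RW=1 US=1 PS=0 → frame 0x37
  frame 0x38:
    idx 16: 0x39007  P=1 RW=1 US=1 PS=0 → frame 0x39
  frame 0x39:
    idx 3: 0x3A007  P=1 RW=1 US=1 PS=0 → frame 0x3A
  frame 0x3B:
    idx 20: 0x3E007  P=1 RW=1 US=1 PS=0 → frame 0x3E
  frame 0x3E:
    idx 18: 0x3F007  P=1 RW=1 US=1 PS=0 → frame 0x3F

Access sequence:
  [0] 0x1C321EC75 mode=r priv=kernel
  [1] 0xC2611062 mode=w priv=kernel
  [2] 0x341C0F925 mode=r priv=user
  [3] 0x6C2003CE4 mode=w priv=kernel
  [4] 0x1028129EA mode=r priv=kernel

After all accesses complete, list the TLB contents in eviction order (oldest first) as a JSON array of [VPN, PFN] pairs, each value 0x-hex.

Per-access translation:
#0 VA=0x1C321EC75 (r,kernel):
  L0: frame=0x1F idx=7 entry=0x23007 [P=1 RW=1 US=1 PS=0]
  L1: frame=0x23 idx=25 entry=0x24007 [P=1 RW=1 US=1 PS=0]
  L2: frame=0x24 idx=30 entry=0x28007 [P=1 RW=1 US=1 PS=0]
  → PA=0x28C75  (3 entries read)
#1 VA=0xC2611062 (w,kernel):
  L0: frame=0x1F idx=3 entry=0x2C007 [P=1 RW=1 US=1 PS=0]
  L1: frame=0x2C idx=19 entry=0x2D007 [P=1 RW=1 US=1 PS=0]
  L2: frame=0x2D idx=17 entry=0x2F007 [P=1 RW=1 US=1 PS=0]
  → PA=0x2F062  (3 entries read)
#2 VA=0x341C0F925 (r,user):
  L0: frame=0x1F idx=13 entry=0x32007 [P=1 RW=1 US=1 PS=0]
  L1: frame=0x32 idx=14 entry=0x36007 [P=1 RW=1 US=1 PS=0]
  L2: frame=0x36 idx=15 entry=0x37007 [P=1 RW=1 US=1 PS=0]
  → PA=0x37925  (3 entries read)
#3 VA=0x6C2003CE4 (w,kernel):
  L0: frame=0x1F idx=27 entry=0x38007 [P=1 RW=1 US=1 PS=0]
  L1: frame=0x38 idx=16 entry=0x39007 [P=1 RW=1 US=1 PS=0]
  L2: frame=0x39 idx=3 entry=0x3A007 [P=1 RW=1 US=1 PS=0]
  → PA=0x3ACE4  (3 entries read)
#4 VA=0x1028129EA (r,kernel):
  L0: frame=0x1F idx=4 entry=0x3B007 [P=1 RW=1 US=1 PS=0]
  L1: frame=0x3B idx=20 entry=0x3E007 [P=1 RW=1 US=1 PS=0]
  L2: frame=0x3E idx=18 entry=0x3F007 [P=1 RW=1 US=1 PS=0]
  → PA=0x3F9EA  (3 entries read)

TLB: [["0x6C2003", "0x3A"], ["0x102812", "0x3F"]]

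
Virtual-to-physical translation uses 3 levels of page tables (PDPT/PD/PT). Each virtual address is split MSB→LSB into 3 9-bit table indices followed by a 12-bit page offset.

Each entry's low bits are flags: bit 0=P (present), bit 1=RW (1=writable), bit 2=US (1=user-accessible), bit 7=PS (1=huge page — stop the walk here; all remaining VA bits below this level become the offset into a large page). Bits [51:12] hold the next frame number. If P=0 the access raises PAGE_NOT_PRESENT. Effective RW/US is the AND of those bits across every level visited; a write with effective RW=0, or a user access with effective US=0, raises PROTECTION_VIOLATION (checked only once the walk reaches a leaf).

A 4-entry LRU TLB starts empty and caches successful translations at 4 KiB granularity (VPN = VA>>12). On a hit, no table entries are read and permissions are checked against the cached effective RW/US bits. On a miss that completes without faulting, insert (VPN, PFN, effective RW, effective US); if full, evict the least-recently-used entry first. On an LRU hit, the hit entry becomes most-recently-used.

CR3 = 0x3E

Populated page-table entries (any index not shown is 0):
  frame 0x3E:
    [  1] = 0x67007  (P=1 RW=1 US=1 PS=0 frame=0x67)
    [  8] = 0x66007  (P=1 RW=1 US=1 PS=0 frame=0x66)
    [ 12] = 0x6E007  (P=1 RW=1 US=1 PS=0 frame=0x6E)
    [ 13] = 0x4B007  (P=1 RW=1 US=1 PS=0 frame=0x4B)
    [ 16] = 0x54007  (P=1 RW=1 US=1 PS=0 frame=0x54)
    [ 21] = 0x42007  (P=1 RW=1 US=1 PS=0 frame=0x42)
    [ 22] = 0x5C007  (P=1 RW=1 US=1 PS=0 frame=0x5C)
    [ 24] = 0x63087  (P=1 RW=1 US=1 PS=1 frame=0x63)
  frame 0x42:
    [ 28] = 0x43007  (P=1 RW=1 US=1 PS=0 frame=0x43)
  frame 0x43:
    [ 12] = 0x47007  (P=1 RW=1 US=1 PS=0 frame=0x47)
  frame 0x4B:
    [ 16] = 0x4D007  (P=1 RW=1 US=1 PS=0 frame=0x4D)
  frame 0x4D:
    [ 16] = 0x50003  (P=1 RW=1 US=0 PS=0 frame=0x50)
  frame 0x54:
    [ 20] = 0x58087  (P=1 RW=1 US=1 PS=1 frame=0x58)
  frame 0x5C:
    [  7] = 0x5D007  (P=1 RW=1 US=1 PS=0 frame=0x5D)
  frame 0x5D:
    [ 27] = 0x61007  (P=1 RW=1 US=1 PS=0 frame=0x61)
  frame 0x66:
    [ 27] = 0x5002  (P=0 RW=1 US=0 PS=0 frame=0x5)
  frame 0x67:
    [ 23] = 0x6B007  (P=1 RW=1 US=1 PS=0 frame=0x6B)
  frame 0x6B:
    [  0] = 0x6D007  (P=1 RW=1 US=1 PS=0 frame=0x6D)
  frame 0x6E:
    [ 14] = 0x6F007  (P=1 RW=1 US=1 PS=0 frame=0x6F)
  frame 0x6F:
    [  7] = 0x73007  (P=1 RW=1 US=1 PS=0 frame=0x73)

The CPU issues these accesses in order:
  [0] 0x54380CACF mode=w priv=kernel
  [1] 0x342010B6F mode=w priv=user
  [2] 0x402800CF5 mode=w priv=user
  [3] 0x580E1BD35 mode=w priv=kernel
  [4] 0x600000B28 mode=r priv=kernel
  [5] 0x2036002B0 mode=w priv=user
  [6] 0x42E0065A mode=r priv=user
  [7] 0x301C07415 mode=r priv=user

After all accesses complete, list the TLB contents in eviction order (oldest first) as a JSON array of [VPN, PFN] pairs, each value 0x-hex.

Trace:
#0 VA=0x54380CACF (w,kernel):
  L0: frame=0x3E idx=21 entry=0x42007 [P=1 RW=1 US=1 PS=0]
  L1: frame=0x42 idx=28 entry=0x43007 [P=1 RW=1 US=1 PS=0]
  L2: frame=0x43 idx=12 entry=0x47007 [P=1 RW=1 US=1 PS=0]
  ✓ 0x47ACF  — 3 lookups
#1 VA=0x342010B6F (w,user):
  L0: frame=0x3E idx=13 entry=0x4B007 [P=1 RW=1 US=1 PS=0]
  L1: frame=0x4B idx=16 entry=0x4D007 [P=1 RW=1 US=1 PS=0]
  L2: frame=0x4D idx=16 entry=0x50003 [P=1 RW=1 US=0 PS=0]
  ⇒ fault: PROTECTION_VIOLATION  — 3 lookups
#2 VA=0x402800CF5 (w,user):
  L0: frame=0x3E idx=16 entry=0x54007 [P=1 RW=1 US=1 PS=0]
  L1: frame=0x54 idx=20 entry=0x58087 [P=1 RW=1 US=1 PS=1]
  ✓ 0x58CF5 (huge @L1)  — 2 lookups
#3 VA=0x580E1BD35 (w,kernel):
  L0: frame=0x3E idx=22 entry=0x5C007 [P=1 RW=1 US=1 PS=0]
  L1: frame=0x5C idx=7 entry=0x5D007 [P=1 RW=1 US=1 PS=0]
  L2: frame=0x5D idx=27 entry=0x61007 [P=1 RW=1 US=1 PS=0]
  ✓ 0x61D35  — 3 lookups
#4 VA=0x600000B28 (r,kernel):
  L0: frame=0x3E idx=24 entry=0x63087 [P=1 RW=1 US=1 PS=1]
  ✓ 0x63B28 (huge @L0)  — 1 lookups
#5 VA=0x2036002B0 (w,user):
  L0: frame=0x3E idx=8 entry=0x66007 [P=1 RW=1 US=1 PS=0]
  L1: frame=0x66 idx=27 entry=0x5002 [P=0 RW=1 US=0 PS=0]
  ⇒ fault: PAGE_NOT_PRESENT  — 2 lookups
#6 VA=0x42E0065A (r,user):
  L0: frame=0x3E idx=1 entry=0x67007 [P=1 RW=1 US=1 PS=0]
  L1: frame=0x67 idx=23 entry=0x6B007 [P=1 RW=1 US=1 PS=0]
  L2: frame=0x6B idx=0 entry=0x6D007 [P=1 RW=1 US=1 PS=0]
  ✓ 0x6D65A  — 3 lookups
#7 VA=0x301C07415 (r,user):
  L0: frame=0x3E idx=12 entry=0x6E007 [P=1 RW=1 US=1 PS=0]
  L1: frame=0x6E idx=14 entry=0x6F007 [P=1 RW=1 US=1 PS=0]
  L2: frame=0x6F idx=7 entry=0x73007 [P=1 RW=1 US=1 PS=0]
  ✓ 0x73415  — 3 lookups

TLB: [["0x580E1B", "0x61"], ["0x600000", "0x63"], ["0x42E00", "0x6D"], ["0x301C07", "0x73"]]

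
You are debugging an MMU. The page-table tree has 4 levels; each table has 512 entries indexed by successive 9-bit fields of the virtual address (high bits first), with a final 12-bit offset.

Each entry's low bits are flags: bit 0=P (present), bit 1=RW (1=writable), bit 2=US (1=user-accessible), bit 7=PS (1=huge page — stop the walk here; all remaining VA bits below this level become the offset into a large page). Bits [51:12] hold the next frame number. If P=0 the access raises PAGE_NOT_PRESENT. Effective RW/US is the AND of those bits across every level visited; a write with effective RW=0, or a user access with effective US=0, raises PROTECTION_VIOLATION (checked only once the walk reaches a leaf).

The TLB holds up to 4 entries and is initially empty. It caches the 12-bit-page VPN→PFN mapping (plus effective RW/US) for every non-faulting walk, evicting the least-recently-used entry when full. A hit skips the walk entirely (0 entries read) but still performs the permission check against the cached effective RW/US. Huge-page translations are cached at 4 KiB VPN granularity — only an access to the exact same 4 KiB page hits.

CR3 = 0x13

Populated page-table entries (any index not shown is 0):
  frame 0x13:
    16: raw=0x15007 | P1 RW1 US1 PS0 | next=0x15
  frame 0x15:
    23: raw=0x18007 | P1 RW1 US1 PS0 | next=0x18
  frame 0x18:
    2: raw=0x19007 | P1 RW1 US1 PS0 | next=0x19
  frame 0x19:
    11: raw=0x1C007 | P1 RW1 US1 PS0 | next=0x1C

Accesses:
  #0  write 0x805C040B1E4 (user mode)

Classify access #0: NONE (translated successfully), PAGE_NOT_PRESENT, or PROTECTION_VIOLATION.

Per-access translation:
#0 VA=0x805C040B1E4 (w,user):
  L0 @0x13[16] → 0x15007  P=1,RW=1,US=1,PS=0
  L1 @0x15[23] → 0x18007  P=1,RW=1,US=1,PS=0
  L2 @0x18[2] → 0x19007  P=1,RW=1,US=1,PS=0
  L3 @0x19[11] → 0x1C007  P=1,RW=1,US=1,PS=0
  → PA=0x1C1E4  (4 entries read)

Access #0 fault: NONE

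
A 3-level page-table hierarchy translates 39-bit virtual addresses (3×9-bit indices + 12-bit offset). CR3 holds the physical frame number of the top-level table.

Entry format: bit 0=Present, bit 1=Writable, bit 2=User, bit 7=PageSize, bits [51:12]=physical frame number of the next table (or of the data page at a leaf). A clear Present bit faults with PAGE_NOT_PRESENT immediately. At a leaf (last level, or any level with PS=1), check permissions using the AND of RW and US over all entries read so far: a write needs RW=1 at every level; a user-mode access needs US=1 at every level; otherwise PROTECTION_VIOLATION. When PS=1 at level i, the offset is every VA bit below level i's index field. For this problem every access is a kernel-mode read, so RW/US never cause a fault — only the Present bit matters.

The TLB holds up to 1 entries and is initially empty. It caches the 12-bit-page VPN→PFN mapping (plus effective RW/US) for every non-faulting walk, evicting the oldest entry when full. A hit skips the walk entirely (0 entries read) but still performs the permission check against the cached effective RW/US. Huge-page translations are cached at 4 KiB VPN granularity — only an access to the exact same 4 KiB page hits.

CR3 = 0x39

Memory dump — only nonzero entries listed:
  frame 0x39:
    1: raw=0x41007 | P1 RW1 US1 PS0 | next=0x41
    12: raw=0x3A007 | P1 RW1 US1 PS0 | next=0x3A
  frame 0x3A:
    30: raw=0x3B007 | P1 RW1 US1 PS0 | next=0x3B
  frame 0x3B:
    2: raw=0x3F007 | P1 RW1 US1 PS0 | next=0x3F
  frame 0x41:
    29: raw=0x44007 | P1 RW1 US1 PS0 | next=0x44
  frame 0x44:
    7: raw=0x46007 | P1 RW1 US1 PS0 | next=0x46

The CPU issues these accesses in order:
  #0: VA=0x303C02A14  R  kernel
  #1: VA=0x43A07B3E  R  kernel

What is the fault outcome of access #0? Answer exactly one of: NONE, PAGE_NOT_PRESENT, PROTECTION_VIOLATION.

Walk each access:
#0 VA=0x303C02A14 (r,kernel):
  [0] read 0x39 idx=12: raw=0x3A007 flags P=1 W=1 U=1 S=0
  [1] read 0x3A idx=30: raw=0x3B007 flags P=1 W=1 U=1 S=0
  [2] read 0x3B idx=2: raw=0x3F007 flags P=1 W=1 U=1 S=0
  ✓ 0x3FA14  — 3 lookups
#1 VA=0x43A07B3E (r,kernel):
  [0] read 0x39 idx=1: raw=0x41007 flags P=1 W=1 U=1 S=0
  [1] read 0x41 idx=29: raw=0x44007 flags P=1 W=1 U=1 S=0
  [2] read 0x44 idx=7: raw=0x46007 flags P=1 W=1 U=1 S=0
  ✓ 0x46B3E  — 3 lookups

Access #0 fault: NONE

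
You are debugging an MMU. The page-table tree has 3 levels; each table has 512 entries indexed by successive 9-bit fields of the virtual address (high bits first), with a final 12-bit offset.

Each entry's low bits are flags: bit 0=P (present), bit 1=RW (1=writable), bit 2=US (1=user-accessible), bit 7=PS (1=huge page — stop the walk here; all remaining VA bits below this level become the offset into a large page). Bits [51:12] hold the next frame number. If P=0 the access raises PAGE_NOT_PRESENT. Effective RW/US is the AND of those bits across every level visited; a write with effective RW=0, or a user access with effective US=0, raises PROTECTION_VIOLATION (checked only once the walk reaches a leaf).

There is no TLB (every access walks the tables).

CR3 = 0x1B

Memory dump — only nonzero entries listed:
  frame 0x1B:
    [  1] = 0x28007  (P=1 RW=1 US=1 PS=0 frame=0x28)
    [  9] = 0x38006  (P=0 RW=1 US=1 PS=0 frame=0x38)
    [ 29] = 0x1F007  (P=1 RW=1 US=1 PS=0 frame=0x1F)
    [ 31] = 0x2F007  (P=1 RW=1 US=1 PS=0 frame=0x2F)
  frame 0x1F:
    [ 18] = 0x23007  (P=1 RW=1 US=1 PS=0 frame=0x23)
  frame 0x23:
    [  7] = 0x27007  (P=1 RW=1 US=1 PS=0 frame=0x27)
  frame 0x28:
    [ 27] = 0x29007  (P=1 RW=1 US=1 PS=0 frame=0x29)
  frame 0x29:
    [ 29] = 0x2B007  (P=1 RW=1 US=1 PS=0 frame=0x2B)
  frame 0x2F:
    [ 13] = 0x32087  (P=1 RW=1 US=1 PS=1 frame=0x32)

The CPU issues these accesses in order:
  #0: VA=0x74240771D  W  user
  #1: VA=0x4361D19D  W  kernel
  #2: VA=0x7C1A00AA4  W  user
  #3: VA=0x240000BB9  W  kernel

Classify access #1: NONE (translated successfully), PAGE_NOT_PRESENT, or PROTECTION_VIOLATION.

Walk each access:
#0 VA=0x74240771D (w,user):
  lvl0: tbl 0x1B, slot 29 ⇒ 0x1F007 (P1/RW1/US1/PS0)
  lvl1: tbl 0x1F, slot 18 ⇒ 0x23007 (P1/RW1/US1/PS0)
  lvl2: tbl 0x23, slot 7 ⇒ 0x27007 (P1/RW1/US1/PS0)
  ✓ 0x2771D  — 3 lookups
#1 VA=0x4361D19D (w,kernel):
  lvl0: tbl 0x1B, slot 1 ⇒ 0x28007 (P1/RW1/US1/PS0)
  lvl1: tbl 0x28, slot 27 ⇒ 0x29007 (P1/RW1/US1/PS0)
  lvl2: tbl 0x29, slot 29 ⇒ 0x2B007 (P1/RW1/US1/PS0)
  ✓ 0x2B19D  — 3 lookups
#2 VA=0x7C1A00AA4 (w,user):
  lvl0: tbl 0x1B, slot 31 ⇒ 0x2F007 (P1/RW1/US1/PS0)
  lvl1: tbl 0x2F, slot 13 ⇒ 0x32087 (P1/RW1/US1/PS1)
  ✓ 0x32AA4 (huge @L1)  — 2 lookups
#3 VA=0x240000BB9 (w,kernel):
  lvl0: tbl 0x1B, slot 9 ⇒ 0x38006 (P0/RW1/US1/PS0)
  ✗ PAGE_NOT_PRESENT  [1 reads]

Access #1 fault: NONE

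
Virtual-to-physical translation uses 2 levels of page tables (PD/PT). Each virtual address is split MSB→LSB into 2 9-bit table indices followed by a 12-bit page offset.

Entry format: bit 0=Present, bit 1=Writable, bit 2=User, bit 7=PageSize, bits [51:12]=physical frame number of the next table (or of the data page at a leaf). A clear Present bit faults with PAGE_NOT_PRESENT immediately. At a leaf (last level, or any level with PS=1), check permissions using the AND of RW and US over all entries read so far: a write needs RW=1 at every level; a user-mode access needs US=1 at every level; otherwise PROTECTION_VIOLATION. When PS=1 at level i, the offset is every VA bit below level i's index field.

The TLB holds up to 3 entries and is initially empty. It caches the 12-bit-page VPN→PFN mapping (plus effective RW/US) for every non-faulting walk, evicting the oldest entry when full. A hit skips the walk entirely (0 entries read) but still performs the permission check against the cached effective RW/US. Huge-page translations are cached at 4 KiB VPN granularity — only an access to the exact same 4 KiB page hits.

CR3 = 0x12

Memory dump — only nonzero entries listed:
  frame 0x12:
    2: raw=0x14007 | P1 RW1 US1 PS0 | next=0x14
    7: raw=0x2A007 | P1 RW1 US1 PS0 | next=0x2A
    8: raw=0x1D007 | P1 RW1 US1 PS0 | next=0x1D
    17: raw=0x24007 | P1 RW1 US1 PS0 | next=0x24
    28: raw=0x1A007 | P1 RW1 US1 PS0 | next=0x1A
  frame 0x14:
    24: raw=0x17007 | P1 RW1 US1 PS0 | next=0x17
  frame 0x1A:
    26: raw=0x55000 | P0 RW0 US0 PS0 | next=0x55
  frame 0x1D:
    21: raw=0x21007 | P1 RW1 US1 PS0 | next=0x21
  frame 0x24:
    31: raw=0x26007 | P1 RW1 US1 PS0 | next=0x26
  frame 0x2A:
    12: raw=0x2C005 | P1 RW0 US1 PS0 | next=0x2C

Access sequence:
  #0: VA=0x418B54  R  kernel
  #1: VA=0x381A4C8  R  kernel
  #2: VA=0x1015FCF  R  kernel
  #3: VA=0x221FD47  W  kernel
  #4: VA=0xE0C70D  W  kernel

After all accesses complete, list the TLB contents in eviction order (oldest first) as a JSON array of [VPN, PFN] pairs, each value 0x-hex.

Walk each access:
#0 VA=0x418B54 (r,kernel):
  L0: frame=0x12 idx=2 entry=0x14007 [P=1 RW=1 US=1 PS=0]
  L1: frame=0x14 idx=24 entry=0x17007 [P=1 RW=1 US=1 PS=0]
  ⇒ phys 0x17B54  [2 reads]
#1 VA=0x381A4C8 (r,kernel):
  L0: frame=0x12 idx=28 entry=0x1A007 [P=1 RW=1 US=1 PS=0]
  L1: frame=0x1A idx=26 entry=0x55000 [P=0 RW=0 US=0 PS=0]
  → PAGE_NOT_PRESENT  (2 entries read)
#2 VA=0x1015FCF (r,kernel):
  L0: frame=0x12 idx=8 entry=0x1D007 [P=1 RW=1 US=1 PS=0]
  L1: frame=0x1D idx=21 entry=0x21007 [P=1 RW=1 US=1 PS=0]
  ⇒ phys 0x21FCF  [2 reads]
#3 VA=0x221FD47 (w,kernel):
  L0: frame=0x12 idx=17 entry=0x24007 [P=1 RW=1 US=1 PS=0]
  L1: frame=0x24 idx=31 entry=0x26007 [P=1 RW=1 US=1 PS=0]
  ⇒ phys 0x26D47  [2 reads]
#4 VA=0xE0C70D (w,kernel):
  L0: frame=0x12 idx=7 entry=0x2A007 [P=1 RW=1 US=1 PS=0]
  L1: frame=0x2A idx=12 entry=0x2C005 [P=1 RW=0 US=1 PS=0]
  → PROTECTION_VIOLATION  (2 entries read)

TLB: [["0x418", "0x17"], ["0x1015", "0x21"], ["0x221F", "0x26"]]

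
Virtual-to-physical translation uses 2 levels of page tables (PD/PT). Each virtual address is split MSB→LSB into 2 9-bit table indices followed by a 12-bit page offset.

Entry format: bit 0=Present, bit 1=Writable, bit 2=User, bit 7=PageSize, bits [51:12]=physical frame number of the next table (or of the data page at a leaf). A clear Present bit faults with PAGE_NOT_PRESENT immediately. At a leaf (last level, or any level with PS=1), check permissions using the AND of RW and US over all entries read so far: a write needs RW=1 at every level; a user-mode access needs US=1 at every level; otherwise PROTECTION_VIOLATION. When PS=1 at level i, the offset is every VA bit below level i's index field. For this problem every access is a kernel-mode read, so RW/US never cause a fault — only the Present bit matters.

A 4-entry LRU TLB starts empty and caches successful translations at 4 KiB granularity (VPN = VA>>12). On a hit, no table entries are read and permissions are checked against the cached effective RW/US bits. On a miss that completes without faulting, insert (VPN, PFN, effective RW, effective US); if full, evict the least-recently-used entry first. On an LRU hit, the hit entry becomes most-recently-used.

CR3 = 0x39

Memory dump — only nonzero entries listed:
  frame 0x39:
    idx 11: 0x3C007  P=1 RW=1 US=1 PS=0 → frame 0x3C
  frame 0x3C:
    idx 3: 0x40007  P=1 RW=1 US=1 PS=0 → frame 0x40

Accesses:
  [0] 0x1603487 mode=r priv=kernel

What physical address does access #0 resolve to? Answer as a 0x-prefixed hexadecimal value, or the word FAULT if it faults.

Per-access translation:
#0 VA=0x1603487 (r,kernel):
  [0] read 0x39 idx=11: raw=0x3C007 flags P=1 W=1 U=1 S=0
  [1] read 0x3C idx=3: raw=0x40007 flags P=1 W=1 U=1 S=0
  → PA=0x40487  (2 entries read)

Access #0 PA: 0x40487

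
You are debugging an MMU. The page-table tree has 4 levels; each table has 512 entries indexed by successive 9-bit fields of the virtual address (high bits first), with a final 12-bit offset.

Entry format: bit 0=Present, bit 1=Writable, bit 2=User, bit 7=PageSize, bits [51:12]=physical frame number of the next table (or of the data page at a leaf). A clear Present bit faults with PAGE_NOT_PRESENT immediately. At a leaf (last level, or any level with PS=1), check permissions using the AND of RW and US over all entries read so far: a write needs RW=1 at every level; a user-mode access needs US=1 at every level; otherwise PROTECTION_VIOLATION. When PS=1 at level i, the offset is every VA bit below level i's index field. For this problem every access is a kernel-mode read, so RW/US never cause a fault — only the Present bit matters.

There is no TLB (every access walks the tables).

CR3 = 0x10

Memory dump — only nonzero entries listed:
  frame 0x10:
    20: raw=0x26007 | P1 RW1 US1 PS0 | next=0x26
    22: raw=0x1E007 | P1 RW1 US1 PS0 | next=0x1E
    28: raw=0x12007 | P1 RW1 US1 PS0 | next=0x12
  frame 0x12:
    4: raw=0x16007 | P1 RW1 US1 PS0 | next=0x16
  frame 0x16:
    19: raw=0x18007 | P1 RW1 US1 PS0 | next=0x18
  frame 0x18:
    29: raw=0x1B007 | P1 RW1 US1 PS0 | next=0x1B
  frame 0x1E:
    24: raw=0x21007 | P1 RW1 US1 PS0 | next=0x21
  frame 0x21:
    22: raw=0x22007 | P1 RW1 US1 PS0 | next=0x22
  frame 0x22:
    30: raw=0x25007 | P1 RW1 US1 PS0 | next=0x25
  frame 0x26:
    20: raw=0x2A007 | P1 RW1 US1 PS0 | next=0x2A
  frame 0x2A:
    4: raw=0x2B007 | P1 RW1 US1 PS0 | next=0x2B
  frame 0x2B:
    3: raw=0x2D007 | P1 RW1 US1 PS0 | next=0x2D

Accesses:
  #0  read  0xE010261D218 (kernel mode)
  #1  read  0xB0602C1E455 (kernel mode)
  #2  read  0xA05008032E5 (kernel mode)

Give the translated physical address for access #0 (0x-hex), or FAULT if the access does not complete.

Per-access translation:
#0 VA=0xE010261D218 (r,kernel):
  L0 @0x10[28] → 0x12007  P=1,RW=1,US=1,PS=0
  L1 @0x12[4] → 0x16007  P=1,RW=1,US=1,PS=0
  L2 @0x16[19] → 0x18007  P=1,RW=1,US=1,PS=0
  L3 @0x18[29] → 0x1B007  P=1,RW=1,US=1,PS=0
  ⇒ phys 0x1B218  [4 reads]
#1 VA=0xB0602C1E455 (r,kernel):
  L0 @0x10[22] → 0x1E007  P=1,RW=1,US=1,PS=0
  L1 @0x1E[24] → 0x21007  P=1,RW=1,US=1,PS=0
  L2 @0x21[22] → 0x22007  P=1,RW=1,US=1,PS=0
  L3 @0x22[30] → 0x25007  P=1,RW=1,US=1,PS=0
  ⇒ phys 0x25455  [4 reads]
#2 VA=0xA05008032E5 (r,kernel):
  L0 @0x10[20] → 0x26007  P=1,RW=1,US=1,PS=0
  L1 @0x26[20] → 0x2A007  P=1,RW=1,US=1,PS=0
  L2 @0x2A[4] → 0x2B007  P=1,RW=1,US=1,PS=0
  L3 @0x2B[3] → 0x2D007  P=1,RW=1,US=1,PS=0
  ⇒ phys 0x2D2E5  [4 reads]

Access #0 PA: 0x1B218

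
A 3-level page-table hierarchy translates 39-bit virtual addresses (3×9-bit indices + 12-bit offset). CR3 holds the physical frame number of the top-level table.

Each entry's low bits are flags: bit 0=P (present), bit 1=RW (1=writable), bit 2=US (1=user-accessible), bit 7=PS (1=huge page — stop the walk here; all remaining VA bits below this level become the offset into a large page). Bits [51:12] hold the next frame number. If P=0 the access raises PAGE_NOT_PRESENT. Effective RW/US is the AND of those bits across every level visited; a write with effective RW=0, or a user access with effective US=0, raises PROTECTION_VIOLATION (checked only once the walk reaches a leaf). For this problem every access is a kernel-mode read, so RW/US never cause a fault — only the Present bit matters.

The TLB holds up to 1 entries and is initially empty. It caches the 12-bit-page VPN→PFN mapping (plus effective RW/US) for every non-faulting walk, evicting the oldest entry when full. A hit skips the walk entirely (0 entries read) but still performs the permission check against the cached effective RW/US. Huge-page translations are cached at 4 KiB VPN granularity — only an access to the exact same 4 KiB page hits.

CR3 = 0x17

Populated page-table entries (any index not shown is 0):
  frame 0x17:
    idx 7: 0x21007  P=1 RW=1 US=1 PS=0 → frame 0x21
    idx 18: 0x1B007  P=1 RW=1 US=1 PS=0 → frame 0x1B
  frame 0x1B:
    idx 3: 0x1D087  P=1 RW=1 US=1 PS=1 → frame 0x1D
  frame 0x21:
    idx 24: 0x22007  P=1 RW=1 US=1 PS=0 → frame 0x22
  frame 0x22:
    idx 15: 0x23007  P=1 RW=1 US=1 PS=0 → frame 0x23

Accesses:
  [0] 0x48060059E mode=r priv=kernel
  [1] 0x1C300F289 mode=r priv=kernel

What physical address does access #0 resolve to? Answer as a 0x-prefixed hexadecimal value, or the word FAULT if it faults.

Per-access translation:
#0 VA=0x48060059E (r,kernel):
  L0 @0x17[18] → 0x1B007  P=1,RW=1,US=1,PS=0
  L1 @0x1B[3] → 0x1D087  P=1,RW=1,US=1,PS=1
  ✓ 0x1D59E (huge @L1)  — 2 lookups
#1 VA=0x1C300F289 (r,kernel):
  L0 @0x17[7] → 0x21007  P=1,RW=1,US=1,PS=0
  L1 @0x21[24] → 0x22007  P=1,RW=1,US=1,PS=0
  L2 @0x22[15] → 0x23007  P=1,RW=1,US=1,PS=0
  ✓ 0x23289  — 3 lookups

Access #0 PA: 0x1D59E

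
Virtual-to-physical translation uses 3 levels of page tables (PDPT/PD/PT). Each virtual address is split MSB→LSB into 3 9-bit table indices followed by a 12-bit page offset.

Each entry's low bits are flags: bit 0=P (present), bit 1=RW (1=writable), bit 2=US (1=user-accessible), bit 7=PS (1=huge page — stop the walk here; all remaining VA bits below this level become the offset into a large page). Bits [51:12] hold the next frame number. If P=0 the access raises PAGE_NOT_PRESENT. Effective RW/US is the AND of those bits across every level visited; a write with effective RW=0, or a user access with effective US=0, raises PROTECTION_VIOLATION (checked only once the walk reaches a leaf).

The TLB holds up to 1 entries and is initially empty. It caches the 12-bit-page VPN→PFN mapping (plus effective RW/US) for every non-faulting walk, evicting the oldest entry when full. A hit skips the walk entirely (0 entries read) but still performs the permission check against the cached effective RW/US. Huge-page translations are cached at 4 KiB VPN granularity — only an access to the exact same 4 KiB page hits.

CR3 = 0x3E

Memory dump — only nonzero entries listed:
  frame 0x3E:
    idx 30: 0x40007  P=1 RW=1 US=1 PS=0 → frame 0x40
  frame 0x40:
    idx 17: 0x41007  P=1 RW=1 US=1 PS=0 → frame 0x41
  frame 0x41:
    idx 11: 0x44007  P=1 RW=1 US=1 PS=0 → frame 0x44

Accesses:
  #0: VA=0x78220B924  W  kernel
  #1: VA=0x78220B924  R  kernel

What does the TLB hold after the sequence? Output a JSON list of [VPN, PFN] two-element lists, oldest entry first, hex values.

Trace:
#0 VA=0x78220B924 (w,kernel):
  lvl0: tbl 0x3E, slot 30 ⇒ 0x40007 (P1/RW1/US1/PS0)
  lvl1: tbl 0x40, slot 17 ⇒ 0x41007 (P1/RW1/US1/PS0)
  lvl2: tbl 0x41, slot 11 ⇒ 0x44007 (P1/RW1/US1/PS0)
  → PA=0x44924  (3 entries read)
#1 VA=0x78220B924 (r,kernel):
  TLB hit vpn=0x78220B → PA=0x44924

TLB: [["0x78220B", "0x44"]]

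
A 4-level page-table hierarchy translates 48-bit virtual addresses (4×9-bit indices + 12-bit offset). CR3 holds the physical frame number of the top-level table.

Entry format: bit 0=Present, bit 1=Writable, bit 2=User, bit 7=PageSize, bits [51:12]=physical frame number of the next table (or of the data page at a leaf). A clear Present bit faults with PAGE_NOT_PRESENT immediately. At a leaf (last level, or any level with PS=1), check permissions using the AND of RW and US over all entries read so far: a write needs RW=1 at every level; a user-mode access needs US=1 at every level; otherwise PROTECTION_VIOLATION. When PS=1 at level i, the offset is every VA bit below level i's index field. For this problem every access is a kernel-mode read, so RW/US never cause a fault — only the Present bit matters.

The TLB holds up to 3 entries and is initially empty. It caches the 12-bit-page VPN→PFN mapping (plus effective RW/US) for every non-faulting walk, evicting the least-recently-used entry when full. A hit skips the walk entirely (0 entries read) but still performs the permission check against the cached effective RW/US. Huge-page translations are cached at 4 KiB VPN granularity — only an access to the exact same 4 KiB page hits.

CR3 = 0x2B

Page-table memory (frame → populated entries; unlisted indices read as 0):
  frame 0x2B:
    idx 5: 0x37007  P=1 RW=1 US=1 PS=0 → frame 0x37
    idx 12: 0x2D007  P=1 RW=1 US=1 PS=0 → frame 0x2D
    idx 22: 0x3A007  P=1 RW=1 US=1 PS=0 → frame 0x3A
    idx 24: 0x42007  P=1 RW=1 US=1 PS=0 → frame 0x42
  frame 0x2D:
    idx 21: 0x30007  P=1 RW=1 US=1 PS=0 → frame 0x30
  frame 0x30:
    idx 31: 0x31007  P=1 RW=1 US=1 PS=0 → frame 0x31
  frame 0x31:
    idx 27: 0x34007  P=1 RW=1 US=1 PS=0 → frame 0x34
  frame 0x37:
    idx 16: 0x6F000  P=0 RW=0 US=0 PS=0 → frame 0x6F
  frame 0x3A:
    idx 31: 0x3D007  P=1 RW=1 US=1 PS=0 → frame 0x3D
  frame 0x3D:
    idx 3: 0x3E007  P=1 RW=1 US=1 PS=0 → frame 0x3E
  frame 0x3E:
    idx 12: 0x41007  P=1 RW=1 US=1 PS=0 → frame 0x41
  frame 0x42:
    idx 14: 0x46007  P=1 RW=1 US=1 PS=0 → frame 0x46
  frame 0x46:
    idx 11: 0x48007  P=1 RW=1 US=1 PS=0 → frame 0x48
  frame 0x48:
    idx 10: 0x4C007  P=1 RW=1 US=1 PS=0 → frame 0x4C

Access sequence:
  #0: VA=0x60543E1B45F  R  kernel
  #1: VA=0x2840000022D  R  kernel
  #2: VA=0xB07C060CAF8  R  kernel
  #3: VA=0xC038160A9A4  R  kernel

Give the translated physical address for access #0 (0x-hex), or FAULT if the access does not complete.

Walk each access:
#0 VA=0x60543E1B45F (r,kernel):
  lvl0: tbl 0x2B, slot 12 ⇒ 0x2D007 (P1/RW1/US1/PS0)
  lvl1: tbl 0x2D, slot 21 ⇒ 0x30007 (P1/RW1/US1/PS0)
  lvl2: tbl 0x30, slot 31 ⇒ 0x31007 (P1/RW1/US1/PS0)
  lvl3: tbl 0x31, slot 27 ⇒ 0x34007 (P1/RW1/US1/PS0)
  → PA=0x3445F  (4 entries read)
#1 VA=0x2840000022D (r,kernel):
  lvl0: tbl 0x2B, slot 5 ⇒ 0x37007 (P1/RW1/US1/PS0)
  lvl1: tbl 0x37, slot 16 ⇒ 0x6F000 (P0/RW0/US0/PS0)
  ✗ PAGE_NOT_PRESENT  [2 reads]
#2 VA=0xB07C060CAF8 (r,kernel):
  lvl0: tbl 0x2B, slot 22 ⇒ 0x3A007 (P1/RW1/US1/PS0)
  lvl1: tbl 0x3A, slot 31 ⇒ 0x3D007 (P1/RW1/US1/PS0)
  lvl2: tbl 0x3D, slot 3 ⇒ 0x3E007 (P1/RW1/US1/PS0)
  lvl3: tbl 0x3E, slot 12 ⇒ 0x41007 (P1/RW1/US1/PS0)
  → PA=0x41AF8  (4 entries read)
#3 VA=0xC038160A9A4 (r,kernel):
  lvl0: tbl 0x2B, slot 24 ⇒ 0x42007 (P1/RW1/US1/PS0)
  lvl1: tbl 0x42, slot 14 ⇒ 0x46007 (P1/RW1/US1/PS0)
  lvl2: tbl 0x46, slot 11 ⇒ 0x48007 (P1/RW1/US1/PS0)
  lvl3: tbl 0x48, slot 10 ⇒ 0x4C007 (P1/RW1/US1/PS0)
  → PA=0x4C9A4  (4 entries read)

Access #0 PA: 0x3445F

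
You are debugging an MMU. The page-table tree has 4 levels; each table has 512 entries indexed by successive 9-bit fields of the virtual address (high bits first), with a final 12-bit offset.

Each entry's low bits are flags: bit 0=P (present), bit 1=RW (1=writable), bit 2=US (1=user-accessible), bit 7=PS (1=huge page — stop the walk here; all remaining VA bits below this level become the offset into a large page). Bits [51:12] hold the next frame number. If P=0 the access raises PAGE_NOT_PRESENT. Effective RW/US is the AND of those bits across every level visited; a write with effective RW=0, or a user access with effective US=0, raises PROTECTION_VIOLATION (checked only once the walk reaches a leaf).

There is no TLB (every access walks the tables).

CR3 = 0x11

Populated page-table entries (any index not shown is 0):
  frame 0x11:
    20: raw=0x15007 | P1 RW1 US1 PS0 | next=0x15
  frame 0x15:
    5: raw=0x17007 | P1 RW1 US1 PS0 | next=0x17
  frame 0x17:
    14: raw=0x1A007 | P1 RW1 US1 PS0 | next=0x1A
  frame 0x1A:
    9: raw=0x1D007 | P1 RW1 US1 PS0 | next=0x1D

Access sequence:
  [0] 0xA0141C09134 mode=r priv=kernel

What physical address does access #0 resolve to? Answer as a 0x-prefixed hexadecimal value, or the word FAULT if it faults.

Trace:
#0 VA=0xA0141C09134 (r,kernel):
  lvl0: tbl 0x11, slot 20 ⇒ 0x15007 (P1/RW1/US1/PS0)
  lvl1: tbl 0x15, slot 5 ⇒ 0x17007 (P1/RW1/US1/PS0)
  lvl2: tbl 0x17, slot 14 ⇒ 0x1A007 (P1/RW1/US1/PS0)
  lvl3: tbl 0x1A, slot 9 ⇒ 0x1D007 (P1/RW1/US1/PS0)
  ✓ 0x1D134  — 4 lookups

Access #0 PA: 0x1D134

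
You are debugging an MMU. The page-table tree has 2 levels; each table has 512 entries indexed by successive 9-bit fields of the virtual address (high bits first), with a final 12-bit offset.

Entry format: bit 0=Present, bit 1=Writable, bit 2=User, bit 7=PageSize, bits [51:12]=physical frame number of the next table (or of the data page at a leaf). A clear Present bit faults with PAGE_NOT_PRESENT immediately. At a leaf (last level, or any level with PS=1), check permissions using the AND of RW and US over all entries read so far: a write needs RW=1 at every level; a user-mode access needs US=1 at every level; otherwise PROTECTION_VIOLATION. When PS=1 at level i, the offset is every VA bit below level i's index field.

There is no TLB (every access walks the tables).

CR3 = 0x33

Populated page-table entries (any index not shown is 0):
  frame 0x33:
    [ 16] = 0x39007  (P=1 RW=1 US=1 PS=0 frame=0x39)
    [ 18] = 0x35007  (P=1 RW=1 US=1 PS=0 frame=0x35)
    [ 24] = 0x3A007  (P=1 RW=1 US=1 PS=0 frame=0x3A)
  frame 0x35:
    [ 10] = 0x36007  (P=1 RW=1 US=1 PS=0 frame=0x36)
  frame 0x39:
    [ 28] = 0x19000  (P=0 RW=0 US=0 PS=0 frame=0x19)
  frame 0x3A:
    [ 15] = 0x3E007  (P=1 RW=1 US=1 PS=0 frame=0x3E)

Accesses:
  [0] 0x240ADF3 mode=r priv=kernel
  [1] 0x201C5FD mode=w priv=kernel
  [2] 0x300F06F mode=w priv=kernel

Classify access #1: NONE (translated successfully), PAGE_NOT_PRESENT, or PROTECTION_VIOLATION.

Per-access translation:
#0 VA=0x240ADF3 (r,kernel):
  L0: frame=0x33 idx=18 entry=0x35007 [P=1 RW=1 US=1 PS=0]
  L1: frame=0x35 idx=10 entry=0x36007 [P=1 RW=1 US=1 PS=0]
  → PA=0x36DF3  (2 entries read)
#1 VA=0x201C5FD (w,kernel):
  L0: frame=0x33 idx=16 entry=0x39007 [P=1 RW=1 US=1 PS=0]
  L1: frame=0x39 idx=28 entry=0x19000 [P=0 RW=0 US=0 PS=0]
  → PAGE_NOT_PRESENT  (2 entries read)
#2 VA=0x300F06F (w,kernel):
  L0: frame=0x33 idx=24 entry=0x3A007 [P=1 RW=1 US=1 PS=0]
  L1: frame=0x3A idx=15 entry=0x3E007 [P=1 RW=1 US=1 PS=0]
  → PA=0x3E06F  (2 entries read)

Access #1 fault: PAGE_NOT_PRESENT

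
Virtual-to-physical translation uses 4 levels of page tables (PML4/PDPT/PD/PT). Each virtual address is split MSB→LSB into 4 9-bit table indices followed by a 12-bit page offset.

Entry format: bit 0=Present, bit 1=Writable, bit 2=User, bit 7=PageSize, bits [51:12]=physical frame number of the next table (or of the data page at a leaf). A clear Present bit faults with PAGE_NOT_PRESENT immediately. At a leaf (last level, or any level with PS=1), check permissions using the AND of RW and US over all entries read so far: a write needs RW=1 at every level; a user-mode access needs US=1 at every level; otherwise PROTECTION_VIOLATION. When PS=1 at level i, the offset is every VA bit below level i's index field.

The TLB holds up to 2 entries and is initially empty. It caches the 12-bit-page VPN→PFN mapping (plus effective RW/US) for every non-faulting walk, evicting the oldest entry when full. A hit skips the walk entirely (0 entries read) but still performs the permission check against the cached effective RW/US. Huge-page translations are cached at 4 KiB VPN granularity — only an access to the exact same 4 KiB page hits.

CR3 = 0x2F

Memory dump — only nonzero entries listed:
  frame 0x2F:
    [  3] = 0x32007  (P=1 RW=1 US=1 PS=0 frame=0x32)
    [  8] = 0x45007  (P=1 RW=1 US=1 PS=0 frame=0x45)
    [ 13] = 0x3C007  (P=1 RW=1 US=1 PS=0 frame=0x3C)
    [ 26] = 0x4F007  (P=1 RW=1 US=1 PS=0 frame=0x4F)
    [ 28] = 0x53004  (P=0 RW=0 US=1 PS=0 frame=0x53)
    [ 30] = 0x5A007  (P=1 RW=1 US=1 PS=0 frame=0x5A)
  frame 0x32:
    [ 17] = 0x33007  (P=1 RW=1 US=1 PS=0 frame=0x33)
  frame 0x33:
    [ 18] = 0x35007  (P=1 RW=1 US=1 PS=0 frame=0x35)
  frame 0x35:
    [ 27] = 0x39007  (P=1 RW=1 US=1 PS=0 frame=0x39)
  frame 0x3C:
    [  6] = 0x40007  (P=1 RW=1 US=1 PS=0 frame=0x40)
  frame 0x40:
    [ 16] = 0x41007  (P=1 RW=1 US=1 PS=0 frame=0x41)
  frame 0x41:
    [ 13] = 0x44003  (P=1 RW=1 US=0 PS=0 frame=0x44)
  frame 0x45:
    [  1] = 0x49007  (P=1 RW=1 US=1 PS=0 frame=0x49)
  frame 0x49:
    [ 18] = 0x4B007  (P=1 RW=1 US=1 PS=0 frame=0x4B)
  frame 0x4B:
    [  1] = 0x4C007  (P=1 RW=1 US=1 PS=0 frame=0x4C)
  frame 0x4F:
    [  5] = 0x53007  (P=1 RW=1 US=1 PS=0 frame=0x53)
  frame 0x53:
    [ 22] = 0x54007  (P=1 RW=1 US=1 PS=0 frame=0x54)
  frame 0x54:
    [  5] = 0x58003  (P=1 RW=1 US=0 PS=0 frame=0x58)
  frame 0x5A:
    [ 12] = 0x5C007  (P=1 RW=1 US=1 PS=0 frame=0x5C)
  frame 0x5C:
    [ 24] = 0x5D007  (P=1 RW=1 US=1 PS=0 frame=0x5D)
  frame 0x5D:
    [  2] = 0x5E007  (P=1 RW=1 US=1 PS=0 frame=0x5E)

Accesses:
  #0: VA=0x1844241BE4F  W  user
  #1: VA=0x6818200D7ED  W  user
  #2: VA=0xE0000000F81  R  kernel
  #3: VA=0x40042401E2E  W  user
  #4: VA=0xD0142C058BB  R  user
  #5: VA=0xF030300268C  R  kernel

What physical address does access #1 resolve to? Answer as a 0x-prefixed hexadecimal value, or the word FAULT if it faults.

Walk each access:
#0 VA=0x1844241BE4F (w,user):
  L0: frame=0x2F idx=3 entry=0x32007 [P=1 RW=1 US=1 PS=0]
  L1: frame=0x32 idx=17 entry=0x33007 [P=1 RW=1 US=1 PS=0]
  L2: frame=0x33 idx=18 entry=0x35007 [P=1 RW=1 US=1 PS=0]
  L3: frame=0x35 idx=27 entry=0x39007 [P=1 RW=1 US=1 PS=0]
  ✓ 0x39E4F  — 4 lookups
#1 VA=0x6818200D7ED (w,user):
  L0: frame=0x2F idx=13 entry=0x3C007 [P=1 RW=1 US=1 PS=0]
  L1: frame=0x3C idx=6 entry=0x40007 [P=1 RW=1 US=1 PS=0]
  L2: frame=0x40 idx=16 entry=0x41007 [P=1 RW=1 US=1 PS=0]
  L3: frame=0x41 idx=13 entry=0x44003 [P=1 RW=1 US=0 PS=0]
  → PROTECTION_VIOLATION  (4 entries read)
#2 VA=0xE0000000F81 (r,kernel):
  L0: frame=0x2F idx=28 entry=0x53004 [P=0 RW=0 US=1 PS=0]
  → PAGE_NOT_PRESENT  (1 entries read)
#3 VA=0x40042401E2E (w,user):
  L0: frame=0x2F idx=8 entry=0x45007 [P=1 RW=1 US=1 PS=0]
  L1: frame=0x45 idx=1 entry=0x49007 [P=1 RW=1 US=1 PS=0]
  L2: frame=0x49 idx=18 entry=0x4B007 [P=1 RW=1 US=1 PS=0]
  L3: frame=0x4B idx=1 entry=0x4C007 [P=1 RW=1 US=1 PS=0]
  ✓ 0x4CE2E  — 4 lookups
#4 VA=0xD0142C058BB (r,user):
  L0: frame=0x2F idx=26 entry=0x4F007 [P=1 RW=1 US=1 PS=0]
  L1: frame=0x4F idx=5 entry=0x53007 [P=1 RW=1 US=1 PS=0]
  L2: frame=0x53 idx=22 entry=0x54007 [P=1 RW=1 US=1 PS=0]
  L3: frame=0x54 idx=5 entry=0x58003 [P=1 RW=1 US=0 PS=0]
  → PROTECTION_VIOLATION  (4 entries read)
#5 VA=0xF030300268C (r,kernel):
  L0: frame=0x2F idx=30 entry=0x5A007 [P=1 RW=1 US=1 PS=0]
  L1: frame=0x5A idx=12 entry=0x5C007 [P=1 RW=1 US=1 PS=0]
  L2: frame=0x5C idx=24 entry=0x5D007 [P=1 RW=1 US=1 PS=0]
  L3: frame=0x5D idx=2 entry=0x5E007 [P=1 RW=1 US=1 PS=0]
  ✓ 0x5E68C  — 4 lookups

Access #1 PA: FAULT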